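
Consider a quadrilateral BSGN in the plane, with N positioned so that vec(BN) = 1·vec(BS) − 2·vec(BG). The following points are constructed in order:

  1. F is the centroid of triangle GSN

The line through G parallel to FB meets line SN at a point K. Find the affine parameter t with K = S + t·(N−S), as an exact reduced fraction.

t = -1/4

Choose coordinates B = (0, 0), S = (1, 0), G = (0, 1), N = (1, -2).
1. F is the centroid of triangle GSN ⇒ F = (2/3, -1/3)
through G parallel to FB: direction (-2/3, 1/3); meets SN at K = (1, 1/2)
K = S + t·(N−S) with t = -1/4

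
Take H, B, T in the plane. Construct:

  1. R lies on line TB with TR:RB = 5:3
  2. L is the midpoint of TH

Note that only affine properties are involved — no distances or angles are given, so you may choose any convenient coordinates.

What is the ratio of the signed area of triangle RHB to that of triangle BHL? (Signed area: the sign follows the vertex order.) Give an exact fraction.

Choose coordinates H = (0, 0), B = (1, 0), T = (0, 1).
1. R lies on line TB with TR:RB = 5:3 ⇒ R = (5/8, 3/8)
2. L is the midpoint of TH ⇒ L = (0, 1/2)
2·[RHB] = 3/8, 2·[BHL] = -1/2
[RHB]:[BHL] = 3/8:-1/2 = -3/4

[RHB]:[BHL] = -3/4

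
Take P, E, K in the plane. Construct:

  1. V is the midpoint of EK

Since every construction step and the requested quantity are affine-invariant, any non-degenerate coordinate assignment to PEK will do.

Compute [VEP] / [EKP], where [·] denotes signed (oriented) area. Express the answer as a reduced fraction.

Choose coordinates P = (0, 0), E = (1, 0), K = (0, 1).
1. V is the midpoint of EK ⇒ V = (1/2, 1/2)
2·[VEP] = -1/2, 2·[EKP] = 1
[VEP]:[EKP] = -1/2:1 = -1/2

[VEP]:[EKP] = -1/2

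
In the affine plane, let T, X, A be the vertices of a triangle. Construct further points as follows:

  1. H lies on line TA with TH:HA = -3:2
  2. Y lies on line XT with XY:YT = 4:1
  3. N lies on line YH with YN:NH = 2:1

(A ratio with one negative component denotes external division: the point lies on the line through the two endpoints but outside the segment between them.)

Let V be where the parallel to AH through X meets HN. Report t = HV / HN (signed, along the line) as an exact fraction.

t = 15

Assign T = (0, 0), X = (1, 0), A = (0, 1) — the answer is frame-independent, so this choice is without loss of generality.
1. H lies on line TA with TH:HA = -3:2 ⇒ H = (0, 3)
2. Y lies on line XT with XY:YT = 4:1 ⇒ Y = (1/5, 0)
3. N lies on line YH with YN:NH = 2:1 ⇒ N = (1/15, 2)
through X parallel to AH: direction (0, 2); meets HN at V = (1, -12)
V = H + t·(N−H) with t = 15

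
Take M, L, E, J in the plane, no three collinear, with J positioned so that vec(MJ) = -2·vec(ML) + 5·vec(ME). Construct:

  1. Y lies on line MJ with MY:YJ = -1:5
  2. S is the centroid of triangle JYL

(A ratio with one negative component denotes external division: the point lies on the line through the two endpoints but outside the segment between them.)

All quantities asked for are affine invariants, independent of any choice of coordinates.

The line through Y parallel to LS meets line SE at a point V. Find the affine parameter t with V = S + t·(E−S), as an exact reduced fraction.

Assign M = (0, 0), L = (1, 0), E = (0, 1), J = (-2, 5) — the answer is frame-independent, so this choice is without loss of generality.
1. Y lies on line MJ with MY:YJ = -1:5 ⇒ Y = (1/2, -5/4)
2. S is the centroid of triangle JYL ⇒ S = (-1/6, 5/4)
through Y parallel to LS: direction (-7/6, 5/4); meets SE at V = (4, -5)
V = S + t·(E−S) with t = 25

t = 25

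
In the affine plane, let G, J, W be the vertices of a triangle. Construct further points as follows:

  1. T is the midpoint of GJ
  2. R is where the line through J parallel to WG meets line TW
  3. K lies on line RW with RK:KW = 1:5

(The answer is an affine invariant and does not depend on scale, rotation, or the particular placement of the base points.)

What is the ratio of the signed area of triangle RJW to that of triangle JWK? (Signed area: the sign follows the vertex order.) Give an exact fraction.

Set G = (0, 0), J = (1, 0), W = (0, 1); any affine frame gives the same invariant.
1. T is the midpoint of GJ ⇒ T = (1/2, 0)
2. R is where the line through J parallel to WG meets line TW ⇒ R = (1, -1)
3. K lies on line RW with RK:KW = 1:5 ⇒ K = (5/6, -2/3)
2·[RJW] = 1, 2·[JWK] = 5/6
[RJW]:[JWK] = 1:5/6 = 6/5

[RJW]:[JWK] = 6/5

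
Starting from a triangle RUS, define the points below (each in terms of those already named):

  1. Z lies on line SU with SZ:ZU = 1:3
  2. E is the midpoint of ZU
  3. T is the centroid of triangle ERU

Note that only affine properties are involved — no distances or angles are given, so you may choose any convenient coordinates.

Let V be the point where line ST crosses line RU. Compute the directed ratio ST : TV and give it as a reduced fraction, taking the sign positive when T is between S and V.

ST:TV = 7

Assign R = (0, 0), U = (1, 0), S = (0, 1) — the answer is frame-independent, so this choice is without loss of generality.
1. Z lies on line SU with SZ:ZU = 1:3 ⇒ Z = (1/4, 3/4)
2. E is the midpoint of ZU ⇒ E = (5/8, 3/8)
3. T is the centroid of triangle ERU ⇒ T = (13/24, 1/8)
line ST meets RU at V = (13/21, 0)
T = S + t·(V−S) with t = 7/8, so ST:TV = 7/8:1/8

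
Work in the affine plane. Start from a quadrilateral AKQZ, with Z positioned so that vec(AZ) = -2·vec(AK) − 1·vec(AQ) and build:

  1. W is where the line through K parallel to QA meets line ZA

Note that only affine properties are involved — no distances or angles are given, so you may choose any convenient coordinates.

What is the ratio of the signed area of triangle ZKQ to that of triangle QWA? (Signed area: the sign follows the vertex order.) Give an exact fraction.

[ZKQ]:[QWA] = -4

Assign A = (0, 0), K = (1, 0), Q = (0, 1), Z = (-2, -1) — the answer is frame-independent, so this choice is without loss of generality.
1. W is where the line through K parallel to QA meets line ZA ⇒ W = (1, 1/2)
2·[ZKQ] = 4, 2·[QWA] = -1
[ZKQ]:[QWA] = 4:-1 = -4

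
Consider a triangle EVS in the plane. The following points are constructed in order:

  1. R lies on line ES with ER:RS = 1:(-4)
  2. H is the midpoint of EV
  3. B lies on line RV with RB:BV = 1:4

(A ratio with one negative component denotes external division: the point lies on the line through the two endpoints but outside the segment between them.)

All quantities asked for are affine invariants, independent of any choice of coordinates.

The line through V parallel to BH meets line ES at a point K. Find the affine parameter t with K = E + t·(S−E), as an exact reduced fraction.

t = -8/9

Work in coordinates with E = (0, 0), V = (1, 0), S = (0, 1).
1. R lies on line ES with ER:RS = 1:(-4) ⇒ R = (0, -1/3)
2. H is the midpoint of EV ⇒ H = (1/2, 0)
3. B lies on line RV with RB:BV = 1:4 ⇒ B = (1/5, -4/15)
through V parallel to BH: direction (3/10, 4/15); meets ES at K = (0, -8/9)
K = E + t·(S−E) with t = -8/9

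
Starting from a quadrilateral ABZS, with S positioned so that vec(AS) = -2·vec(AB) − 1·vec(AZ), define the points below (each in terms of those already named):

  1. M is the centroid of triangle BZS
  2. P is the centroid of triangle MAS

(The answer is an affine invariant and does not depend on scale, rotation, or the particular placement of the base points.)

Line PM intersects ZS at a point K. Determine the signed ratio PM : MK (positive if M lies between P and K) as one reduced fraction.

Work in coordinates with A = (0, 0), B = (1, 0), Z = (0, 1), S = (-2, -1).
1. M is the centroid of triangle BZS ⇒ M = (-1/3, 0)
2. P is the centroid of triangle MAS ⇒ P = (-7/9, -1/3)
line PM meets ZS at K = (-3, -2)
M = P + t·(K−P) with t = -1/5, so PM:MK = -1/5:6/5

PM:MK = -1/6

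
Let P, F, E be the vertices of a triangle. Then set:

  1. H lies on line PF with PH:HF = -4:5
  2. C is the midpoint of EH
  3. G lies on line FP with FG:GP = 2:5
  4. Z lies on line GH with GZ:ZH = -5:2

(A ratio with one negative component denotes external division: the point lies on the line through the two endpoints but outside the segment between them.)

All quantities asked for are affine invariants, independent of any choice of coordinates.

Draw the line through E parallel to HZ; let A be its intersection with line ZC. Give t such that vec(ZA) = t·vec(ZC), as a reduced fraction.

t = 2

Work in coordinates with P = (0, 0), F = (1, 0), E = (0, 1).
1. H lies on line PF with PH:HF = -4:5 ⇒ H = (-4, 0)
2. C is the midpoint of EH ⇒ C = (-2, 1/2)
3. G lies on line FP with FG:GP = 2:5 ⇒ G = (5/7, 0)
4. Z lies on line GH with GZ:ZH = -5:2 ⇒ Z = (-50/7, 0)
through E parallel to HZ: direction (-22/7, 0); meets ZC at A = (22/7, 1)
A = Z + t·(C−Z) with t = 2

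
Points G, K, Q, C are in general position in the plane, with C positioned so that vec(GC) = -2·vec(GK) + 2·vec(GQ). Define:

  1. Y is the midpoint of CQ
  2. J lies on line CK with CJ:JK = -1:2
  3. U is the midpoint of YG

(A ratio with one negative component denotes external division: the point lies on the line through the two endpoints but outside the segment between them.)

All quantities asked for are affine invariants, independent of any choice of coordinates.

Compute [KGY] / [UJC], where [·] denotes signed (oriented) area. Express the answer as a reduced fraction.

[KGY]:[UJC] = 2

Choose coordinates G = (0, 0), K = (1, 0), Q = (0, 1), C = (-2, 2).
1. Y is the midpoint of CQ ⇒ Y = (-1, 3/2)
2. J lies on line CK with CJ:JK = -1:2 ⇒ J = (-5, 4)
3. U is the midpoint of YG ⇒ U = (-1/2, 3/4)
2·[KGY] = -3/2, 2·[UJC] = -3/4
[KGY]:[UJC] = -3/2:-3/4 = 2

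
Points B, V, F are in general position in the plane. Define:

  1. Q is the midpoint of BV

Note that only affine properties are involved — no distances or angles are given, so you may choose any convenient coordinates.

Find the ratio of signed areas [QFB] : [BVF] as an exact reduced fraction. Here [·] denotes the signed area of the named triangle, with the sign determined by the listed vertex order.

[QFB]:[BVF] = 1/2

Choose coordinates B = (0, 0), V = (1, 0), F = (0, 1).
1. Q is the midpoint of BV ⇒ Q = (1/2, 0)
2·[QFB] = 1/2, 2·[BVF] = 1
[QFB]:[BVF] = 1/2:1 = 1/2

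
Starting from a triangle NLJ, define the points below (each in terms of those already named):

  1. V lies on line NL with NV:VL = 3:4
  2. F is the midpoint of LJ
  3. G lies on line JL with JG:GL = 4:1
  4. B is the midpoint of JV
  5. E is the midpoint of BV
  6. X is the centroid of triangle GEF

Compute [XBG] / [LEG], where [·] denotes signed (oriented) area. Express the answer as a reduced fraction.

Choose coordinates N = (0, 0), L = (1, 0), J = (0, 1).
1. V lies on line NL with NV:VL = 3:4 ⇒ V = (3/7, 0)
2. F is the midpoint of LJ ⇒ F = (1/2, 1/2)
3. G lies on line JL with JG:GL = 4:1 ⇒ G = (4/5, 1/5)
4. B is the midpoint of JV ⇒ B = (3/14, 1/2)
5. E is the midpoint of BV ⇒ E = (9/28, 1/4)
6. X is the centroid of triangle GEF ⇒ X = (227/420, 19/60)
2·[XBG] = -1/105, 2·[LEG] = -3/35
[XBG]:[LEG] = -1/105:-3/35 = 1/9

[XBG]:[LEG] = 1/9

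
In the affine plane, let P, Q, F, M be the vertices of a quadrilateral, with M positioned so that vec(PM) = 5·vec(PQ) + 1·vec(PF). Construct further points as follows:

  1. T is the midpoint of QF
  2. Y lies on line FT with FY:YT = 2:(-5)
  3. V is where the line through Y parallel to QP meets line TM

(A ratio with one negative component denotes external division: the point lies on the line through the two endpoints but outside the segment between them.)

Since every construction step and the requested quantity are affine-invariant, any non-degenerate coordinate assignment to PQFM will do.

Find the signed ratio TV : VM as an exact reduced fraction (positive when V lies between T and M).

TV:VM = -5/2

Assign P = (0, 0), Q = (1, 0), F = (0, 1), M = (5, 1) — the answer is frame-independent, so this choice is without loss of generality.
1. T is the midpoint of QF ⇒ T = (1/2, 1/2)
2. Y lies on line FT with FY:YT = 2:(-5) ⇒ Y = (-1/3, 4/3)
3. V is where the line through Y parallel to QP meets line TM ⇒ V = (8, 4/3)
V = T + t·(M−T) with t = 5/3, so TV:VM = t:(1−t) = 5/3:-2/3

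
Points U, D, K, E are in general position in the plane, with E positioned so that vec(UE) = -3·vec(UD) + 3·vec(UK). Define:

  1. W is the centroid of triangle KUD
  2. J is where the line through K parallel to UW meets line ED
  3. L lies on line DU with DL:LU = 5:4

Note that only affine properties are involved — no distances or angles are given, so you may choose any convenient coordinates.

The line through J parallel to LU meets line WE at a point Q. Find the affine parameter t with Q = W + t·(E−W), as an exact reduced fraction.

Set U = (0, 0), D = (1, 0), K = (0, 1), E = (-3, 3); any affine frame gives the same invariant.
1. W is the centroid of triangle KUD ⇒ W = (1/3, 1/3)
2. J is where the line through K parallel to UW meets line ED ⇒ J = (-1/7, 6/7)
3. L lies on line DU with DL:LU = 5:4 ⇒ L = (4/9, 0)
through J parallel to LU: direction (-4/9, 0); meets WE at Q = (-9/28, 6/7)
Q = W + t·(E−W) with t = 11/56

t = 11/56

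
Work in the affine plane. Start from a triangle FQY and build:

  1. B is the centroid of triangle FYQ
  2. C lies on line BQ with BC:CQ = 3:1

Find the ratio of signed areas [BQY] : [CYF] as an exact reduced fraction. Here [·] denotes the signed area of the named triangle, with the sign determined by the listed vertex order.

[BQY]:[CYF] = 2/5

Work in coordinates with F = (0, 0), Q = (1, 0), Y = (0, 1).
1. B is the centroid of triangle FYQ ⇒ B = (1/3, 1/3)
2. C lies on line BQ with BC:CQ = 3:1 ⇒ C = (5/6, 1/12)
2·[BQY] = 1/3, 2·[CYF] = 5/6
[BQY]:[CYF] = 1/3:5/6 = 2/5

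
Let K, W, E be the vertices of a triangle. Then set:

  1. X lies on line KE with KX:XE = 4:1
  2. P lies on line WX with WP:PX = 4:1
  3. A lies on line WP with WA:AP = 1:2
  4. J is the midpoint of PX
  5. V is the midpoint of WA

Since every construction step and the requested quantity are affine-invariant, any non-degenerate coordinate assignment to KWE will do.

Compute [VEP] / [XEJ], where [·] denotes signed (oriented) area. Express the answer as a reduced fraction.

Set K = (0, 0), W = (1, 0), E = (0, 1); any affine frame gives the same invariant.
1. X lies on line KE with KX:XE = 4:1 ⇒ X = (0, 4/5)
2. P lies on line WX with WP:PX = 4:1 ⇒ P = (1/5, 16/25)
3. A lies on line WP with WA:AP = 1:2 ⇒ A = (11/15, 16/75)
4. J is the midpoint of PX ⇒ J = (1/10, 18/25)
5. V is the midpoint of WA ⇒ V = (13/15, 8/75)
2·[VEP] = 2/15, 2·[XEJ] = -1/50
[VEP]:[XEJ] = 2/15:-1/50 = -20/3

[VEP]:[XEJ] = -20/3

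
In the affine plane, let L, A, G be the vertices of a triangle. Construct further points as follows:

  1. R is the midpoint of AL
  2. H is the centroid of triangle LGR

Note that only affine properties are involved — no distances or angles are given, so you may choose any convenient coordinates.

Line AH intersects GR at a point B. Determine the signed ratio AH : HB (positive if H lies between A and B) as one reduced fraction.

Assign L = (0, 0), A = (1, 0), G = (0, 1) — the answer is frame-independent, so this choice is without loss of generality.
1. R is the midpoint of AL ⇒ R = (1/2, 0)
2. H is the centroid of triangle LGR ⇒ H = (1/6, 1/3)
line AH meets GR at B = (3/8, 1/4)
H = A + t·(B−A) with t = 4/3, so AH:HB = 4/3:-1/3

AH:HB = -4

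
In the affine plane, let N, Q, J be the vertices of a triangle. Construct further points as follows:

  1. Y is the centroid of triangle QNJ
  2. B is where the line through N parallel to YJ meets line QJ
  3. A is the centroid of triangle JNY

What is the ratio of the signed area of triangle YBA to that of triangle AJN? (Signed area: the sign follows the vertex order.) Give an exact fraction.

Assign N = (0, 0), Q = (1, 0), J = (0, 1) — the answer is frame-independent, so this choice is without loss of generality.
1. Y is the centroid of triangle QNJ ⇒ Y = (1/3, 1/3)
2. B is where the line through N parallel to YJ meets line QJ ⇒ B = (-1, 2)
3. A is the centroid of triangle JNY ⇒ A = (1/9, 4/9)
2·[YBA] = 2/9, 2·[AJN] = 1/9
[YBA]:[AJN] = 2/9:1/9 = 2

[YBA]:[AJN] = 2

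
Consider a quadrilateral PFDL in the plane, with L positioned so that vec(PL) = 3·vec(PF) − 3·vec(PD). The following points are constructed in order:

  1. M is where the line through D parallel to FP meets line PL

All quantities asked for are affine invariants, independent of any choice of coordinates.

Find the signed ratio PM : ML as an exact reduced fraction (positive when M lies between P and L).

PM:ML = -1/4

Set P = (0, 0), F = (1, 0), D = (0, 1), L = (3, -3); any affine frame gives the same invariant.
1. M is where the line through D parallel to FP meets line PL ⇒ M = (-1, 1)
M = P + t·(L−P) with t = -1/3, so PM:ML = t:(1−t) = -1/3:4/3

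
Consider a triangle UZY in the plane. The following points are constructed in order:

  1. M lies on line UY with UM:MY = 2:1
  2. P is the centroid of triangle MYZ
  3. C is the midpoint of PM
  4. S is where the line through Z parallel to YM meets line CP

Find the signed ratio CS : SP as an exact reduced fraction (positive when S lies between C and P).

CS:SP = -5/4

Set U = (0, 0), Z = (1, 0), Y = (0, 1); any affine frame gives the same invariant.
1. M lies on line UY with UM:MY = 2:1 ⇒ M = (0, 2/3)
2. P is the centroid of triangle MYZ ⇒ P = (1/3, 5/9)
3. C is the midpoint of PM ⇒ C = (1/6, 11/18)
4. S is where the line through Z parallel to YM meets line CP ⇒ S = (1, 1/3)
S = C + t·(P−C) with t = 5, so CS:SP = t:(1−t) = 5:-4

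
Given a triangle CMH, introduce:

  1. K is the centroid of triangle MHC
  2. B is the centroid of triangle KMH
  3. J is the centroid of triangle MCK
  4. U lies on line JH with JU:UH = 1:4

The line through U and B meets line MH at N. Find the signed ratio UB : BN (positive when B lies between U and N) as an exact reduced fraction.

Choose coordinates C = (0, 0), M = (1, 0), H = (0, 1).
1. K is the centroid of triangle MHC ⇒ K = (1/3, 1/3)
2. B is the centroid of triangle KMH ⇒ B = (4/9, 4/9)
3. J is the centroid of triangle MCK ⇒ J = (4/9, 1/9)
4. U lies on line JH with JU:UH = 1:4 ⇒ U = (16/45, 13/45)
line UB meets MH at N = (16/33, 17/33)
B = U + t·(N−U) with t = 11/16, so UB:BN = 11/16:5/16

UB:BN = 11/5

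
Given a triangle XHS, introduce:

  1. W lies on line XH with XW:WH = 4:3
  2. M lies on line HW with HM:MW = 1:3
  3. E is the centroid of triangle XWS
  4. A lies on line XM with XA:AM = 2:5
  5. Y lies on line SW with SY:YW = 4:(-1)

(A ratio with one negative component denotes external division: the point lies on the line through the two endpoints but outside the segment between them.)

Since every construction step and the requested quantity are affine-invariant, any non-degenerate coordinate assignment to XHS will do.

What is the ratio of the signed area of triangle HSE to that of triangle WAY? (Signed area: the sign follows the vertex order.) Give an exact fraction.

Choose coordinates X = (0, 0), H = (1, 0), S = (0, 1).
1. W lies on line XH with XW:WH = 4:3 ⇒ W = (4/7, 0)
2. M lies on line HW with HM:MW = 1:3 ⇒ M = (25/28, 0)
3. E is the centroid of triangle XWS ⇒ E = (4/21, 1/3)
4. A lies on line XM with XA:AM = 2:5 ⇒ A = (25/98, 0)
5. Y lies on line SW with SY:YW = 4:(-1) ⇒ Y = (16/21, -1/3)
2·[HSE] = 10/21, 2·[WAY] = 31/294
[HSE]:[WAY] = 10/21:31/294 = 140/31

[HSE]:[WAY] = 140/31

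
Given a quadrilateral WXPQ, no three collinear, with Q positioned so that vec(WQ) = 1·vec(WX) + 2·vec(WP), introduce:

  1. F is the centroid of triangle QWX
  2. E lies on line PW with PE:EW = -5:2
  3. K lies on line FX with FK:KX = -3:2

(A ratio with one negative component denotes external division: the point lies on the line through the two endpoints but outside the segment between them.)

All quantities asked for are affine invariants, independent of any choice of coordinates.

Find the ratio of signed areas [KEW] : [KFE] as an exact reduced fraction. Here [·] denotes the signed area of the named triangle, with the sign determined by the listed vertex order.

Work in coordinates with W = (0, 0), X = (1, 0), P = (0, 1), Q = (1, 2).
1. F is the centroid of triangle QWX ⇒ F = (2/3, 2/3)
2. E lies on line PW with PE:EW = -5:2 ⇒ E = (0, -2/3)
3. K lies on line FX with FK:KX = -3:2 ⇒ K = (5/3, -4/3)
2·[KEW] = -10/9, 2·[KFE] = 8/3
[KEW]:[KFE] = -10/9:8/3 = -5/12

[KEW]:[KFE] = -5/12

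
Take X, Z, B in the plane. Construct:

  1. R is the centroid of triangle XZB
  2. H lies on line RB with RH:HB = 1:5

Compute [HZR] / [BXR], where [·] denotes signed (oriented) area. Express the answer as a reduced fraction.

Work in coordinates with X = (0, 0), Z = (1, 0), B = (0, 1).
1. R is the centroid of triangle XZB ⇒ R = (1/3, 1/3)
2. H lies on line RB with RH:HB = 1:5 ⇒ H = (5/18, 4/9)
2·[HZR] = -1/18, 2·[BXR] = 1/3
[HZR]:[BXR] = -1/18:1/3 = -1/6

[HZR]:[BXR] = -1/6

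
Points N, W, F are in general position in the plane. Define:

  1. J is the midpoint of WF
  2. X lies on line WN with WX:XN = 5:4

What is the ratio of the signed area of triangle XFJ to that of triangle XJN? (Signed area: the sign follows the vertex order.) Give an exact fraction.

[XFJ]:[XJN] = -5/4

Choose coordinates N = (0, 0), W = (1, 0), F = (0, 1).
1. J is the midpoint of WF ⇒ J = (1/2, 1/2)
2. X lies on line WN with WX:XN = 5:4 ⇒ X = (4/9, 0)
2·[XFJ] = -5/18, 2·[XJN] = 2/9
[XFJ]:[XJN] = -5/18:2/9 = -5/4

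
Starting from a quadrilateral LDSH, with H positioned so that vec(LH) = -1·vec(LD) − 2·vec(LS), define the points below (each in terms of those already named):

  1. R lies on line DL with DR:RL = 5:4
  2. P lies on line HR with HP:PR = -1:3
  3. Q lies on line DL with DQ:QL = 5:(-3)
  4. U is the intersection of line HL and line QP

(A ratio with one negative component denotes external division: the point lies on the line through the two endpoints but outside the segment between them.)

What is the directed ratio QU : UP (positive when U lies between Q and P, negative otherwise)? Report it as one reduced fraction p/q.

Assign L = (0, 0), D = (1, 0), S = (0, 1), H = (-1, -2) — the answer is frame-independent, so this choice is without loss of generality.
1. R lies on line DL with DR:RL = 5:4 ⇒ R = (4/9, 0)
2. P lies on line HR with HP:PR = -1:3 ⇒ P = (-31/18, -3)
3. Q lies on line DL with DQ:QL = 5:(-3) ⇒ Q = (-3/2, 0)
4. U is the intersection of line HL and line QP ⇒ U = (-81/46, -81/23)
U = Q + t·(P−Q) with t = 27/23, so QU:UP = t:(1−t) = 27/23:-4/23

QU:UP = -27/4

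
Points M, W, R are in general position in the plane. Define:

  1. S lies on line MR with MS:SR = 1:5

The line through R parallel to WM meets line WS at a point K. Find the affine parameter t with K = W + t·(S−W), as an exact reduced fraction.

Choose coordinates M = (0, 0), W = (1, 0), R = (0, 1).
1. S lies on line MR with MS:SR = 1:5 ⇒ S = (0, 1/6)
through R parallel to WM: direction (-1, 0); meets WS at K = (-5, 1)
K = W + t·(S−W) with t = 6

t = 6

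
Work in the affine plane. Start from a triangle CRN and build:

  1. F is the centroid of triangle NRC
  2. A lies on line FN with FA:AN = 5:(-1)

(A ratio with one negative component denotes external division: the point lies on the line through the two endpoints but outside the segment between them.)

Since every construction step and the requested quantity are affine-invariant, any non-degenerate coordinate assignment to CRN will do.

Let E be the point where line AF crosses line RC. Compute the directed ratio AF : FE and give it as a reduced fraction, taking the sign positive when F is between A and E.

Set C = (0, 0), R = (1, 0), N = (0, 1); any affine frame gives the same invariant.
1. F is the centroid of triangle NRC ⇒ F = (1/3, 1/3)
2. A lies on line FN with FA:AN = 5:(-1) ⇒ A = (-1/12, 7/6)
line AF meets RC at E = (1/2, 0)
F = A + t·(E−A) with t = 5/7, so AF:FE = 5/7:2/7

AF:FE = 5/2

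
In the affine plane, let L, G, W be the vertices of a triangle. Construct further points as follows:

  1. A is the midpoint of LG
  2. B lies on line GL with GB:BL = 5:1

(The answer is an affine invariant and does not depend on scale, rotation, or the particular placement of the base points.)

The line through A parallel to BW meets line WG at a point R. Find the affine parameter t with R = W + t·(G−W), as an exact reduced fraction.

t = 2/5

Assign L = (0, 0), G = (1, 0), W = (0, 1) — the answer is frame-independent, so this choice is without loss of generality.
1. A is the midpoint of LG ⇒ A = (1/2, 0)
2. B lies on line GL with GB:BL = 5:1 ⇒ B = (1/6, 0)
through A parallel to BW: direction (-1/6, 1); meets WG at R = (2/5, 3/5)
R = W + t·(G−W) with t = 2/5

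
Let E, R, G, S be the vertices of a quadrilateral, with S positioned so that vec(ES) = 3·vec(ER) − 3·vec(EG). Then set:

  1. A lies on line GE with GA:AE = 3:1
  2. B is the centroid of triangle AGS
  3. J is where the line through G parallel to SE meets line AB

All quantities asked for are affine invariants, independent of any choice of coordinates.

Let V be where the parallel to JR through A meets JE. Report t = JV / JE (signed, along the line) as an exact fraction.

Assign E = (0, 0), R = (1, 0), G = (0, 1), S = (3, -3) — the answer is frame-independent, so this choice is without loss of generality.
1. A lies on line GE with GA:AE = 3:1 ⇒ A = (0, 1/4)
2. B is the centroid of triangle AGS ⇒ B = (1, -7/12)
3. J is where the line through G parallel to SE meets line AB ⇒ J = (9/2, -7/2)
through A parallel to JR: direction (-7/2, 7/2); meets JE at V = (9/8, -7/8)
V = J + t·(E−J) with t = 3/4

t = 3/4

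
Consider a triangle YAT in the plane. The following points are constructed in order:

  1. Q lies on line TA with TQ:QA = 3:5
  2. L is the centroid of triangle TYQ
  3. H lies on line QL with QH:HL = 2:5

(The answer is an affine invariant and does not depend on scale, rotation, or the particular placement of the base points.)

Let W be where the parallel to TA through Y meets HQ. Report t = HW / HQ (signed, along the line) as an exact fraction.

Assign Y = (0, 0), A = (1, 0), T = (0, 1) — the answer is frame-independent, so this choice is without loss of generality.
1. Q lies on line TA with TQ:QA = 3:5 ⇒ Q = (3/8, 5/8)
2. L is the centroid of triangle TYQ ⇒ L = (1/8, 13/24)
3. H lies on line QL with QH:HL = 2:5 ⇒ H = (17/56, 101/168)
through Y parallel to TA: direction (1, -1); meets HQ at W = (-3/8, 3/8)
W = H + t·(Q−H) with t = -19/2

t = -19/2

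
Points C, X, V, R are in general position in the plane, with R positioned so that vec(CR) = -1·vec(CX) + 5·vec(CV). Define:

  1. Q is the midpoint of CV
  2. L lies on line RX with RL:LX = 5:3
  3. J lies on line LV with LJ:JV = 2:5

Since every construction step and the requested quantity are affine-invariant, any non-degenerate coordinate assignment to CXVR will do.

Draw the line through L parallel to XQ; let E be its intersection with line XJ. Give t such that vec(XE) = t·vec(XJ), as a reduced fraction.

t = 21/17

Choose coordinates C = (0, 0), X = (1, 0), V = (0, 1), R = (-1, 5).
1. Q is the midpoint of CV ⇒ Q = (0, 1/2)
2. L lies on line RX with RL:LX = 5:3 ⇒ L = (1/4, 15/8)
3. J lies on line LV with LJ:JV = 2:5 ⇒ J = (5/28, 13/8)
through L parallel to XQ: direction (-1, 1/2); meets XJ at E = (-1/68, 273/136)
E = X + t·(J−X) with t = 21/17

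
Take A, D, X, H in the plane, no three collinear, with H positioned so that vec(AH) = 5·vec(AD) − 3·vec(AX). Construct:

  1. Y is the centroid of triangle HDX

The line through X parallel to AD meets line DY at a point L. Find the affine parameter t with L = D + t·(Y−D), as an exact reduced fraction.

t = -3/2

Assign A = (0, 0), D = (1, 0), X = (0, 1), H = (5, -3) — the answer is frame-independent, so this choice is without loss of generality.
1. Y is the centroid of triangle HDX ⇒ Y = (2, -2/3)
through X parallel to AD: direction (1, 0); meets DY at L = (-1/2, 1)
L = D + t·(Y−D) with t = -3/2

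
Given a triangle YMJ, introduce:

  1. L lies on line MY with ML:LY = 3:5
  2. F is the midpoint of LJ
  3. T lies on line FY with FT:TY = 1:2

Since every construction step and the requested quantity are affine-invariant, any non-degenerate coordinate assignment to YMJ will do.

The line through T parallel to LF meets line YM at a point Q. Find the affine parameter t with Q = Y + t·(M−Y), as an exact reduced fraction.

Work in coordinates with Y = (0, 0), M = (1, 0), J = (0, 1).
1. L lies on line MY with ML:LY = 3:5 ⇒ L = (5/8, 0)
2. F is the midpoint of LJ ⇒ F = (5/16, 1/2)
3. T lies on line FY with FT:TY = 1:2 ⇒ T = (5/24, 1/3)
through T parallel to LF: direction (-5/16, 1/2); meets YM at Q = (5/12, 0)
Q = Y + t·(M−Y) with t = 5/12

t = 5/12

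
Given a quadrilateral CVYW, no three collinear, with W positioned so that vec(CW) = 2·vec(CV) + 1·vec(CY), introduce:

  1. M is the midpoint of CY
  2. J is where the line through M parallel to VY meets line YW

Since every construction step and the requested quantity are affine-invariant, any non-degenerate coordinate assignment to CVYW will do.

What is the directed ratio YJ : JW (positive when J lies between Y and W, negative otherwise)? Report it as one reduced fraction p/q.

Assign C = (0, 0), V = (1, 0), Y = (0, 1), W = (2, 1) — the answer is frame-independent, so this choice is without loss of generality.
1. M is the midpoint of CY ⇒ M = (0, 1/2)
2. J is where the line through M parallel to VY meets line YW ⇒ J = (-1/2, 1)
J = Y + t·(W−Y) with t = -1/4, so YJ:JW = t:(1−t) = -1/4:5/4

YJ:JW = -1/5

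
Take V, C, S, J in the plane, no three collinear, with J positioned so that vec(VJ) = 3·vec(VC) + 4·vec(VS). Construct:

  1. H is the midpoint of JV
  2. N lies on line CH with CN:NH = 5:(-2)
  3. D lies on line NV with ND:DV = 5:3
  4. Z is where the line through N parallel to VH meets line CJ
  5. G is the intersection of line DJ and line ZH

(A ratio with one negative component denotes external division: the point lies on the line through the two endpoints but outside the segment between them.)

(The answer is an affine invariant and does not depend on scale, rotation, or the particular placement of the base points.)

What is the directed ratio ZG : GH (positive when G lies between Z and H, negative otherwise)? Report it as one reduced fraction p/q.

Set V = (0, 0), C = (1, 0), S = (0, 1), J = (3, 4); any affine frame gives the same invariant.
1. H is the midpoint of JV ⇒ H = (3/2, 2)
2. N lies on line CH with CN:NH = 5:(-2) ⇒ N = (11/6, 10/3)
3. D lies on line NV with ND:DV = 5:3 ⇒ D = (11/16, 5/4)
4. Z is where the line through N parallel to VH meets line CJ ⇒ Z = (13/3, 20/3)
5. G is the intersection of line DJ and line ZH ⇒ G = (71/36, 25/9)
G = Z + t·(H−Z) with t = 5/6, so ZG:GH = t:(1−t) = 5/6:1/6

ZG:GH = 5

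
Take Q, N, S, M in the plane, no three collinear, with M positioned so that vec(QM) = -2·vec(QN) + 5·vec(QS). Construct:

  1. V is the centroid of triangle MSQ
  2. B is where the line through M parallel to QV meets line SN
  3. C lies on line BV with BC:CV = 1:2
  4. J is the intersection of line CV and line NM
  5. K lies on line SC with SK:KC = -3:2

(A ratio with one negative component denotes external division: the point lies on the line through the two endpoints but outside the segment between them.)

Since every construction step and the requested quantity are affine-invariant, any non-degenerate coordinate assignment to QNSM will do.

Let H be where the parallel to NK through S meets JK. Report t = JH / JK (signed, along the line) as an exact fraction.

Choose coordinates Q = (0, 0), N = (1, 0), S = (0, 1), M = (-2, 5).
1. V is the centroid of triangle MSQ ⇒ V = (-2/3, 2)
2. B is where the line through M parallel to QV meets line SN ⇒ B = (-1, 2)
3. C lies on line BV with BC:CV = 1:2 ⇒ C = (-8/9, 2)
4. J is the intersection of line CV and line NM ⇒ J = (-1/5, 2)
5. K lies on line SC with SK:KC = -3:2 ⇒ K = (-8/3, 4)
through S parallel to NK: direction (-11/3, 4); meets JK at H = (-341/114, 81/19)
H = J + t·(K−J) with t = 43/38

t = 43/38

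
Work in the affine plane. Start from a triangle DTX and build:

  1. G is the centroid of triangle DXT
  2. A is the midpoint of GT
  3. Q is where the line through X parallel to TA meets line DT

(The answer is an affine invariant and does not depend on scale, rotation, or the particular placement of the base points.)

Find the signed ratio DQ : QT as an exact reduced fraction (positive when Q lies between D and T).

Choose coordinates D = (0, 0), T = (1, 0), X = (0, 1).
1. G is the centroid of triangle DXT ⇒ G = (1/3, 1/3)
2. A is the midpoint of GT ⇒ A = (2/3, 1/6)
3. Q is where the line through X parallel to TA meets line DT ⇒ Q = (2, 0)
Q = D + t·(T−D) with t = 2, so DQ:QT = t:(1−t) = 2:-1

DQ:QT = -2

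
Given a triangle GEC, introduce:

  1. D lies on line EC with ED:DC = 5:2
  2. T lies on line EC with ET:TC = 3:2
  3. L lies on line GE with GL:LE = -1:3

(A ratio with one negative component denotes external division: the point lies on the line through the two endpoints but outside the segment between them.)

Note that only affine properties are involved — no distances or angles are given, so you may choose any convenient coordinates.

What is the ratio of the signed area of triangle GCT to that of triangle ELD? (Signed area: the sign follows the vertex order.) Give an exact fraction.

[GCT]:[ELD] = 28/75

Set G = (0, 0), E = (1, 0), C = (0, 1); any affine frame gives the same invariant.
1. D lies on line EC with ED:DC = 5:2 ⇒ D = (2/7, 5/7)
2. T lies on line EC with ET:TC = 3:2 ⇒ T = (2/5, 3/5)
3. L lies on line GE with GL:LE = -1:3 ⇒ L = (-1/2, 0)
2·[GCT] = -2/5, 2·[ELD] = -15/14
[GCT]:[ELD] = -2/5:-15/14 = 28/75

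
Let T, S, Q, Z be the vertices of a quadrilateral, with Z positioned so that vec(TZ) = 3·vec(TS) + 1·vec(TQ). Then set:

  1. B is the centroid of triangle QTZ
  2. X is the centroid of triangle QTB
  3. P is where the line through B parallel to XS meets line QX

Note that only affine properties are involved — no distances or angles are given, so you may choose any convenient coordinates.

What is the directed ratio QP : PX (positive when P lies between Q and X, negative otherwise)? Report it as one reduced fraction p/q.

Choose coordinates T = (0, 0), S = (1, 0), Q = (0, 1), Z = (3, 1).
1. B is the centroid of triangle QTZ ⇒ B = (1, 2/3)
2. X is the centroid of triangle QTB ⇒ X = (1/3, 5/9)
3. P is where the line through B parallel to XS meets line QX ⇒ P = (-1, 7/3)
P = Q + t·(X−Q) with t = -3, so QP:PX = t:(1−t) = -3:4

QP:PX = -3/4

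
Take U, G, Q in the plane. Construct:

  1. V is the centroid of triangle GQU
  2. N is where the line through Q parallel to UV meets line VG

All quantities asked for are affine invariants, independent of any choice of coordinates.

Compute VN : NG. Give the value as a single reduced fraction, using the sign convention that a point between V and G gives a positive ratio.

VN:NG = -1/2

Assign U = (0, 0), G = (1, 0), Q = (0, 1) — the answer is frame-independent, so this choice is without loss of generality.
1. V is the centroid of triangle GQU ⇒ V = (1/3, 1/3)
2. N is where the line through Q parallel to UV meets line VG ⇒ N = (-1/3, 2/3)
N = V + t·(G−V) with t = -1, so VN:NG = t:(1−t) = -1:2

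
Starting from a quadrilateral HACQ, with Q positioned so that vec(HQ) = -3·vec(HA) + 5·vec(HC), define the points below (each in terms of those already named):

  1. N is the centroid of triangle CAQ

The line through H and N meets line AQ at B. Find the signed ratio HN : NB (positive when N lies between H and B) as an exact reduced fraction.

Work in coordinates with H = (0, 0), A = (1, 0), C = (0, 1), Q = (-3, 5).
1. N is the centroid of triangle CAQ ⇒ N = (-2/3, 2)
line HN meets AQ at B = (-5/7, 15/7)
N = H + t·(B−H) with t = 14/15, so HN:NB = 14/15:1/15

HN:NB = 14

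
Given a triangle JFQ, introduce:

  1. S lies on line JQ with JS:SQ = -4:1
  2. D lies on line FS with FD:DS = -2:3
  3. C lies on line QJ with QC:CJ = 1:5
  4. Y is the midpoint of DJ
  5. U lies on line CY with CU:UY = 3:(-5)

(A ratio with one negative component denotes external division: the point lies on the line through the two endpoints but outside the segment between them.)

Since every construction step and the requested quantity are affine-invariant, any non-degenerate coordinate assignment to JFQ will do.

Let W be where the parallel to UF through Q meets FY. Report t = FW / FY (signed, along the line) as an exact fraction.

t = 4/11

Assign J = (0, 0), F = (1, 0), Q = (0, 1) — the answer is frame-independent, so this choice is without loss of generality.
1. S lies on line JQ with JS:SQ = -4:1 ⇒ S = (0, 4/3)
2. D lies on line FS with FD:DS = -2:3 ⇒ D = (3, -8/3)
3. C lies on line QJ with QC:CJ = 1:5 ⇒ C = (0, 5/6)
4. Y is the midpoint of DJ ⇒ Y = (3/2, -4/3)
5. U lies on line CY with CU:UY = 3:(-5) ⇒ U = (-9/4, 49/12)
through Q parallel to UF: direction (13/4, -49/12); meets FY at W = (13/11, -16/33)
W = F + t·(Y−F) with t = 4/11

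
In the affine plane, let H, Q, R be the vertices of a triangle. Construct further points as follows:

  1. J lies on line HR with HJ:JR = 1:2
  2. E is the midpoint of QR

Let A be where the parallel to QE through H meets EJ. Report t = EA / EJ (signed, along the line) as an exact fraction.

t = 3/2

Assign H = (0, 0), Q = (1, 0), R = (0, 1) — the answer is frame-independent, so this choice is without loss of generality.
1. J lies on line HR with HJ:JR = 1:2 ⇒ J = (0, 1/3)
2. E is the midpoint of QR ⇒ E = (1/2, 1/2)
through H parallel to QE: direction (-1/2, 1/2); meets EJ at A = (-1/4, 1/4)
A = E + t·(J−E) with t = 3/2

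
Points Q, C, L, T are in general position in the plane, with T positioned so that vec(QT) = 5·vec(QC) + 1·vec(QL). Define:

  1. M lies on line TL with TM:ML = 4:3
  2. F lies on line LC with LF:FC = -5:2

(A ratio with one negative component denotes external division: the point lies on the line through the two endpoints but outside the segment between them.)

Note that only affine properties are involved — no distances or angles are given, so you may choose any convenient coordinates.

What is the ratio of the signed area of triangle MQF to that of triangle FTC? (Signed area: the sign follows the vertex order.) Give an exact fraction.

Work in coordinates with Q = (0, 0), C = (1, 0), L = (0, 1), T = (5, 1).
1. M lies on line TL with TM:ML = 4:3 ⇒ M = (15/7, 1)
2. F lies on line LC with LF:FC = -5:2 ⇒ F = (5/3, -2/3)
2·[MQF] = 65/21, 2·[FTC] = 10/3
[MQF]:[FTC] = 65/21:10/3 = 13/14

[MQF]:[FTC] = 13/14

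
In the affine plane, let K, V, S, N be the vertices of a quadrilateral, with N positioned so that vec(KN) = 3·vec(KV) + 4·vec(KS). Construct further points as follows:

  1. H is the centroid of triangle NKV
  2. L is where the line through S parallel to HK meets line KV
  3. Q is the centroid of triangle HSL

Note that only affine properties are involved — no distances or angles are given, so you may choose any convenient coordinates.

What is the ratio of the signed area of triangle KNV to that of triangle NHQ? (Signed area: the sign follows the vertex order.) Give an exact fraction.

Assign K = (0, 0), V = (1, 0), S = (0, 1), N = (3, 4) — the answer is frame-independent, so this choice is without loss of generality.
1. H is the centroid of triangle NKV ⇒ H = (4/3, 4/3)
2. L is where the line through S parallel to HK meets line KV ⇒ L = (-1, 0)
3. Q is the centroid of triangle HSL ⇒ Q = (1/9, 7/9)
2·[KNV] = -4, 2·[NHQ] = -7/3
[KNV]:[NHQ] = -4:-7/3 = 12/7

[KNV]:[NHQ] = 12/7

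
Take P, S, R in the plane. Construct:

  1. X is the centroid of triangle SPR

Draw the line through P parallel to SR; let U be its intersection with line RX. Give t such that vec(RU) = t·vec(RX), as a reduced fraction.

t = 3

Choose coordinates P = (0, 0), S = (1, 0), R = (0, 1).
1. X is the centroid of triangle SPR ⇒ X = (1/3, 1/3)
through P parallel to SR: direction (-1, 1); meets RX at U = (1, -1)
U = R + t·(X−R) with t = 3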